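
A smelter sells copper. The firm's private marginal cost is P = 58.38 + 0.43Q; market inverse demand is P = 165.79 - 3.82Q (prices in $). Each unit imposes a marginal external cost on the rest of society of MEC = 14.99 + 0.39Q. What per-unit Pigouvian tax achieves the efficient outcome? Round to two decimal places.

Social marginal cost = private MC + MEC = 73.37 + 0.82Q.
Set SMC = demand: 73.37 + 0.82Q = 165.79 - 3.82Q → Q* = 19.9181.
The Pigouvian tax equals MEC at Q*: 14.99 + 0.39×19.9181 = 22.7581.

tax = $22.76 per unit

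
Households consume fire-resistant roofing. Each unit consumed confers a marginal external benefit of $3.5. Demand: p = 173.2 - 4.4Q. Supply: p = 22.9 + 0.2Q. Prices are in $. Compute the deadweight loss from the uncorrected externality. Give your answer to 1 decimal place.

Market equilibrium (private): 22.9 + 0.2Q = 173.2 - 4.4Q → Q_m = 32.6739.
Social marginal benefit = demand + MEB = 176.7 - 4.4Q.
Set SMB = MC: 176.7 - 4.4Q = 22.9 + 0.2Q → Q* = 33.4348.
Height of the DWL triangle at Q_m is SMB(Q_m) − MC(Q_m) = MEB(Q_m) = 3.5000.
DWL = ½ × 0.7609 × 3.5000 = 1.3316.

DWL = $1.3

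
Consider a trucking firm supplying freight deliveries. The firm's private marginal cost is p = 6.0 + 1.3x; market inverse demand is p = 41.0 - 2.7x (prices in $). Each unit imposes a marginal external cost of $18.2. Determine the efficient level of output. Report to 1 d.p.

x* = 4.2

Social marginal cost = private MC + MEC = 24.2 + 1.3x.
Set SMC = demand: 24.2 + 1.3x = 41.0 - 2.7x → x* = 4.2000.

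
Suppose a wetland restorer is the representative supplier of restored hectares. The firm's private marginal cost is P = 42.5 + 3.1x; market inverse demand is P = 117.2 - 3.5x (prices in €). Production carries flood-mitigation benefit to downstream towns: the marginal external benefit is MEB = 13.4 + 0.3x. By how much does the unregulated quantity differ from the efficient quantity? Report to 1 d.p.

Market equilibrium (private): 42.5 + 3.1x = 117.2 - 3.5x → x_m = 11.3182.
Social marginal cost = private MC − MEB = 29.1 + 2.8x.
Set SMC = demand: 29.1 + 2.8x = 117.2 - 3.5x → x* = 13.9841.
Gap = |11.3182 − 13.9841| = 2.6659.

2.7 units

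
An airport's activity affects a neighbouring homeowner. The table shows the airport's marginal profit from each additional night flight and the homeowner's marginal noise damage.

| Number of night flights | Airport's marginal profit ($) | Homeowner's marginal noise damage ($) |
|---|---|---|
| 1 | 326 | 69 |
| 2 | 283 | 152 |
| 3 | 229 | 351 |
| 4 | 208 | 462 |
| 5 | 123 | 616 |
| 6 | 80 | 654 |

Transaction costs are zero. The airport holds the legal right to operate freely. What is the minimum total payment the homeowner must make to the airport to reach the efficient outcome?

$640

Left alone the airport would choose level 6 (marginal profit stays positive).
Efficient level: k* = 2 (marginal profit ≥ marginal noise damage through 2).
The homeowner must at least cover the airport's forgone profit from cutting 6→2: 229 + 208 + 123 + 80 = 640.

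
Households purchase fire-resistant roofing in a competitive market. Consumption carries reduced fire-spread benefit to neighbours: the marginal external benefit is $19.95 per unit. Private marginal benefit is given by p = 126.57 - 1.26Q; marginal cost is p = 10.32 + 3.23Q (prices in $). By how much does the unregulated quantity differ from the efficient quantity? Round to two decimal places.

Market equilibrium (private): 10.32 + 3.23Q = 126.57 - 1.26Q → Q_m = 25.8909.
Social marginal benefit = demand + MEB = 146.52 - 1.26Q.
Set SMB = MC: 146.52 - 1.26Q = 10.32 + 3.23Q → Q* = 30.3341.
Gap = |25.8909 − 30.3341| = 4.4432.

4.44 units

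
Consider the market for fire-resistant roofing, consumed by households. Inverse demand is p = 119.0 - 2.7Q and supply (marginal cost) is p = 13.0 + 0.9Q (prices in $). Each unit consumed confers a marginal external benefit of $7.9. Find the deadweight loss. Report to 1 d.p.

DWL = $8.7

Market equilibrium (private): 13.0 + 0.9Q = 119.0 - 2.7Q → Q_m = 29.4444.
Social marginal benefit = demand + MEB = 126.9 - 2.7Q.
Set SMB = MC: 126.9 - 2.7Q = 13.0 + 0.9Q → Q* = 31.6389.
Between Q* and Q_m the wedge SMB − MC runs linearly from 0 to MEB(Q_m), so the loss is a triangle.
DWL = ½ × 2.1945 × 7.9000 = 8.6683.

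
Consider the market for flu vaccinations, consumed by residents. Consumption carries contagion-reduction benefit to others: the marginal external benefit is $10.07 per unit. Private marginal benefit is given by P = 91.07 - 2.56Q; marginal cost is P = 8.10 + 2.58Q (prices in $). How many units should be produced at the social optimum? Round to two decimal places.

Social marginal benefit = demand + MEB = 101.14 - 2.56Q.
Set SMB = MC: 101.14 - 2.56Q = 8.10 + 2.58Q → Q* = 18.1012.

Q* = 18.10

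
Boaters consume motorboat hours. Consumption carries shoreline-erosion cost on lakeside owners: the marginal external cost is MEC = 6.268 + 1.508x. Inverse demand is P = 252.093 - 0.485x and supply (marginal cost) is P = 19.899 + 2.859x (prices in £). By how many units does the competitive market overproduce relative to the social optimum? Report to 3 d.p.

Market equilibrium (private): 19.899 + 2.859x = 252.093 - 0.485x → x_m = 69.4360.
Social marginal benefit = demand − MEC = 245.825 - 1.993x.
Set SMB = MC: 245.825 - 1.993x = 19.899 + 2.859x → x* = 46.5635.
Gap = |69.4360 − 46.5635| = 22.8725.

22.873 units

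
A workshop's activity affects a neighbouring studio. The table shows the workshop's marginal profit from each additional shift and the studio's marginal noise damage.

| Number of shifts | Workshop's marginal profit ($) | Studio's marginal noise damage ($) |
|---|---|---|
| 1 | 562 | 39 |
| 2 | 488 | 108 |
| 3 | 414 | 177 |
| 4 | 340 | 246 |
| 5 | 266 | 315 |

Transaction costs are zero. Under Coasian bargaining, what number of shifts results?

Bargaining reaches the level where marginal profit last exceeds marginal noise damage.
That holds through level 4 (340 ≥ 246) but not at 5 (266 < 315).

4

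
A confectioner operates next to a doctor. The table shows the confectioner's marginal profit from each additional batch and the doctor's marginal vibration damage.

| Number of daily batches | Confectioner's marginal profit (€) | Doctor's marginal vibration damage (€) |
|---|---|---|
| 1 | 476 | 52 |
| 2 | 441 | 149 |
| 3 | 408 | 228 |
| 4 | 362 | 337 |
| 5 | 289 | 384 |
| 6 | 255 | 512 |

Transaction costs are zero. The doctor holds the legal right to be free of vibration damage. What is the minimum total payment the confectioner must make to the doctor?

€766

Efficient level: marginal profit ≥ marginal vibration damage through level 4, so k* = 4.
With the doctor holding the right, the confectioner must at least compensate total damage at k*: 52 + 149 + 228 + 337 = 766.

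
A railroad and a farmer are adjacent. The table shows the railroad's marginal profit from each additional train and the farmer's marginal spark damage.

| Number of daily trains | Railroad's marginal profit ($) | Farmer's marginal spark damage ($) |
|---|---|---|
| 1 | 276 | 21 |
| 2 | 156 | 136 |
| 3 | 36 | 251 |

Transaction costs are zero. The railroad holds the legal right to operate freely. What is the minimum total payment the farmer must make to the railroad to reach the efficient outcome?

Left alone the railroad would choose level 3 (marginal profit stays positive).
Efficient level: k* = 2 (marginal profit ≥ marginal spark damage through 2).
The farmer must at least cover the railroad's forgone profit from cutting 3→2: 36 = 36.

$36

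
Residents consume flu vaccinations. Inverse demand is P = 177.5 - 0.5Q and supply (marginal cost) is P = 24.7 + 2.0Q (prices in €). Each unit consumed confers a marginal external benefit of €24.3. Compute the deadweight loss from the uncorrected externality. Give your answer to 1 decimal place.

DWL = €118.1

Market equilibrium (private): 24.7 + 2.0Q = 177.5 - 0.5Q → Q_m = 61.1200.
Social marginal benefit = demand + MEB = 201.8 - 0.5Q.
Set SMB = MC: 201.8 - 0.5Q = 24.7 + 2.0Q → Q* = 70.8400.
The loss is the area between SMB and MC from Q* to Q_m; with linear curves that's a triangle of height MEB(Q_m).
DWL = ½ × 9.7200 × 24.3000 = 118.0980.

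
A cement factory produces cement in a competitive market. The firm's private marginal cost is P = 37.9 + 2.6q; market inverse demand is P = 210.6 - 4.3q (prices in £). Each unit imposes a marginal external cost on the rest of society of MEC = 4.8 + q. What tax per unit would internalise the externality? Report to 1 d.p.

Social marginal cost = private MC + MEC = 42.7 + 3.6q.
Set SMC = demand: 42.7 + 3.6q = 210.6 - 4.3q → q* = 21.2532.
The Pigouvian tax equals MEC at q*: 4.8 + 1.0×21.2532 = 26.0532.

tax = £26.1 per unit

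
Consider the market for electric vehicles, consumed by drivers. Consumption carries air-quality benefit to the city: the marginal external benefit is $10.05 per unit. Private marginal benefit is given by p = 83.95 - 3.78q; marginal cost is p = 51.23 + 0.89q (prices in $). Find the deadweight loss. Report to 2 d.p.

Market equilibrium (private): 51.23 + 0.89q = 83.95 - 3.78q → q_m = 7.0064.
Social marginal benefit = demand + MEB = 94.00 - 3.78q.
Set SMB = MC: 94.00 - 3.78q = 51.23 + 0.89q → q* = 9.1585.
Height of the DWL triangle at q_m is SMB(q_m) − MC(q_m) = MEB(q_m) = 10.0500.
DWL = ½ × 2.1521 × 10.0500 = 10.8143.

DWL = $10.81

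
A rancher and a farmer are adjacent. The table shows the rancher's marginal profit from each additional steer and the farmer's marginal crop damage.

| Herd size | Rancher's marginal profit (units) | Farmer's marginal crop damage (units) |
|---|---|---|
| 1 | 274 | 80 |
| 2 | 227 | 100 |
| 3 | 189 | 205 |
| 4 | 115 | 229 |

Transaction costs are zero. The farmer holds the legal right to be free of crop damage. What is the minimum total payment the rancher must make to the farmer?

180

Efficient level: marginal profit ≥ marginal crop damage through level 2, so k* = 2.
With the farmer holding the right, the rancher must at least compensate total damage at k*: 80 + 100 = 180.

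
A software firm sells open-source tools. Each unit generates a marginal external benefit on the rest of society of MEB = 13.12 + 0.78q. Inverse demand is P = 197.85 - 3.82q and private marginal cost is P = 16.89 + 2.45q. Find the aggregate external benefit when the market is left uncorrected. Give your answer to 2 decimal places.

703.52

Market equilibrium (private): 16.89 + 2.45q = 197.85 - 3.82q → q_m = 28.8612.
Total external benefit = ∫₀^{q_m} (13.12 + 0.78q) dq = 13.12×28.8612 + ½×0.78×28.8612² = 703.5168.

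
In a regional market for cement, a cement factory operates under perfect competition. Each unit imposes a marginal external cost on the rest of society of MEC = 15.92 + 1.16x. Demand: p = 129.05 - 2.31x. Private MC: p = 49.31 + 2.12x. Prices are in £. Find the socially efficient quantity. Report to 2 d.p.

x* = 11.42

Social marginal cost = private MC + MEC = 65.23 + 3.28x.
Set SMC = demand: 65.23 + 3.28x = 129.05 - 2.31x → x* = 11.4168.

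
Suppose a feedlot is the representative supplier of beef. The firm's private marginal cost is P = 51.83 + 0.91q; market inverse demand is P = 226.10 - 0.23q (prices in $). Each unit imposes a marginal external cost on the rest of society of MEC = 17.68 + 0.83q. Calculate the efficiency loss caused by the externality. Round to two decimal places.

DWL = $5304.02

Market equilibrium (private): 51.83 + 0.91q = 226.10 - 0.23q → q_m = 152.8684.
Social marginal cost = private MC + MEC = 69.51 + 1.74q.
Set SMC = demand: 69.51 + 1.74q = 226.10 - 0.23q → q* = 79.4873.
The welfare-loss triangle has base |q_m − q*| and height MEC(q_m) (the vertical gap between SMC and demand is zero at q* and MEC at q_m).
DWL = ½ × 73.3811 × 144.5608 = 5304.0153.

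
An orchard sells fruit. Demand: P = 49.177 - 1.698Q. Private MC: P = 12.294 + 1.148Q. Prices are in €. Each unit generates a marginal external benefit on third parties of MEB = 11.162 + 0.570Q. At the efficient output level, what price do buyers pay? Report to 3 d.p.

P = €13.333

Social marginal cost = private MC − MEB = 1.132 + 0.578Q.
Set SMC = demand: 1.132 + 0.578Q = 49.177 - 1.698Q → Q* = 21.1094.
Consumer price on the demand curve at Q*: 49.177 − 1.698×21.1094 = 13.3332.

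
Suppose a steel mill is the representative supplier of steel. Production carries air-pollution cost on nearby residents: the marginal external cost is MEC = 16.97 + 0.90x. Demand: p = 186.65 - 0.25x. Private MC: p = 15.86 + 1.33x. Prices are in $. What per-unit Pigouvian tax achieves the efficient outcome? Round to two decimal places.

Social marginal cost = private MC + MEC = 32.83 + 2.23x.
Set SMC = demand: 32.83 + 2.23x = 186.65 - 0.25x → x* = 62.0242.
The Pigouvian tax equals MEC at x*: 16.97 + 0.90×62.0242 = 72.7918.

tax = $72.79 per unit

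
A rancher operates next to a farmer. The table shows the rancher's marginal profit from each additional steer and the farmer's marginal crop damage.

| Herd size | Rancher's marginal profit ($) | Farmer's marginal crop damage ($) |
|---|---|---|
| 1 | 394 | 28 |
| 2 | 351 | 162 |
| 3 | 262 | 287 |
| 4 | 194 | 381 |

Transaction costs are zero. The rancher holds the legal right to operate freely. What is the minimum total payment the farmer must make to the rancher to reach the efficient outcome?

Left alone the rancher would choose level 4 (marginal profit stays positive).
Efficient level: k* = 2 (marginal profit ≥ marginal crop damage through 2).
The farmer must at least cover the rancher's forgone profit from cutting 4→2: 262 + 194 = 456.

$456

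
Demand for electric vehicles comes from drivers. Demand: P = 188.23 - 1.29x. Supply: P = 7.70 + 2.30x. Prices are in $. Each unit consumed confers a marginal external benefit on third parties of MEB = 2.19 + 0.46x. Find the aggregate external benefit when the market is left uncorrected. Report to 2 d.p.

Market equilibrium (private): 7.70 + 2.30x = 188.23 - 1.29x → x_m = 50.2869.
Total external benefit = ∫₀^{x_m} (2.19 + 0.46x) dx = 2.19×50.2869 + ½×0.46×50.2869² = 691.7459.

$691.75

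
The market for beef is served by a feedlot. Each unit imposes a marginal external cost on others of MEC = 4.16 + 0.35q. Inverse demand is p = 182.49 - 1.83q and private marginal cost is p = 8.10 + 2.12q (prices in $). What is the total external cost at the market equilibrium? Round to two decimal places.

$524.77

Market equilibrium (private): 8.10 + 2.12q = 182.49 - 1.83q → q_m = 44.1494.
Total external cost = ∫₀^{q_m} (4.16 + 0.35q) dq = 4.16×44.1494 + ½×0.35×44.1494² = 524.7662.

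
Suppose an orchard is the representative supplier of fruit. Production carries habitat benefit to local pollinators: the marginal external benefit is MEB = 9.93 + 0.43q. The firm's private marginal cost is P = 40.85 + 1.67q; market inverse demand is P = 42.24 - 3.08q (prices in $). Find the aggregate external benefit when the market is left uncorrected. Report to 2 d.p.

$2.92

Market equilibrium (private): 40.85 + 1.67q = 42.24 - 3.08q → q_m = 0.2926.
Total external benefit = ∫₀^{q_m} (9.93 + 0.43q) dq = 9.93×0.2926 + ½×0.43×0.2926² = 2.9239.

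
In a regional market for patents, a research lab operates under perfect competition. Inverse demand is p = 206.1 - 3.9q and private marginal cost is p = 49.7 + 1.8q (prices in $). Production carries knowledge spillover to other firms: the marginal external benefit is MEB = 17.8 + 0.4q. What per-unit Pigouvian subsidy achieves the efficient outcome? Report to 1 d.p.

subsidy = $30.9 per unit

Social marginal cost = private MC − MEB = 31.9 + 1.4q.
Set SMC = demand: 31.9 + 1.4q = 206.1 - 3.9q → q* = 32.8679.
The Pigouvian subsidy equals MEB at q*: 17.8 + 0.4×32.8679 = 30.9472.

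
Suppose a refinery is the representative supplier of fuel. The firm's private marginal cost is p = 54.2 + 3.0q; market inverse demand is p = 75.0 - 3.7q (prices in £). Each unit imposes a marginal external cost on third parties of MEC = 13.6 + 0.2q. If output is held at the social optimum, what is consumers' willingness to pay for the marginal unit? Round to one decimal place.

Social marginal cost = private MC + MEC = 67.8 + 3.2q.
Set SMC = demand: 67.8 + 3.2q = 75.0 - 3.7q → q* = 1.0435.
Consumer price on the demand curve at q*: 75.0 − 3.7×1.0435 = 71.1391.

P = £71.1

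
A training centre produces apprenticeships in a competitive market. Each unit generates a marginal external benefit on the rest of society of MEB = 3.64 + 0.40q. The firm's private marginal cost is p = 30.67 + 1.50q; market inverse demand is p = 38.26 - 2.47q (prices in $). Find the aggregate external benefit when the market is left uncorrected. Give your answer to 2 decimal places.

$7.69

Market equilibrium (private): 30.67 + 1.50q = 38.26 - 2.47q → q_m = 1.9118.
Total external benefit = ∫₀^{q_m} (3.64 + 0.40q) dq = 3.64×1.9118 + ½×0.40×1.9118² = 7.6899.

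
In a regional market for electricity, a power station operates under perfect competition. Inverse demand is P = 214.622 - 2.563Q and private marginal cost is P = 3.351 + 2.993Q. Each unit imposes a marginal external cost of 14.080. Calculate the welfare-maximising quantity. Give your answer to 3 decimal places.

Q* = 35.492

Social marginal cost = private MC + MEC = 17.431 + 2.993Q.
Set SMC = demand: 17.431 + 2.993Q = 214.622 - 2.563Q → Q* = 35.4915.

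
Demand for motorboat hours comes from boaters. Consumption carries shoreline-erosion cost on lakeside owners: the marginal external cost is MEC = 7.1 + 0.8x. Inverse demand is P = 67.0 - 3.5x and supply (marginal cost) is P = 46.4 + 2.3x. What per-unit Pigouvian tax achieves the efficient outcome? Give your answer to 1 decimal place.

tax = 8.7 per unit

Social marginal benefit = demand − MEC = 59.9 - 4.3x.
Set SMB = MC: 59.9 - 4.3x = 46.4 + 2.3x → x* = 2.0455.
The Pigouvian tax equals MEC at x*: 7.1 + 0.8×2.0455 = 8.7364.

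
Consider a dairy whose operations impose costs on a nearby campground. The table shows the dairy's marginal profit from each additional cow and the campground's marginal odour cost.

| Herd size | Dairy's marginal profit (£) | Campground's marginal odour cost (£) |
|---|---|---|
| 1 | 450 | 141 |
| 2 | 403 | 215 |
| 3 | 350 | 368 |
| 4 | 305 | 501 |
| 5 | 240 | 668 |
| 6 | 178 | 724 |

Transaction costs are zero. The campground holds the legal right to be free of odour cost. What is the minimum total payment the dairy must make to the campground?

£356

Efficient level: marginal profit ≥ marginal odour cost through level 2, so k* = 2.
With the campground holding the right, the dairy must at least compensate total damage at k*: 141 + 215 = 356.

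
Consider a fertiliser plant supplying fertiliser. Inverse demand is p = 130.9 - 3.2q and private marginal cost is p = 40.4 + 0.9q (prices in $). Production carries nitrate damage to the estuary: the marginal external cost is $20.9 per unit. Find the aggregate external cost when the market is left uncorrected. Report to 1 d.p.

Market equilibrium (private): 40.4 + 0.9q = 130.9 - 3.2q → q_m = 22.0732.
Total external cost = MEC × q_m = 20.9 × 22.0732 = 461.3299.

$461.3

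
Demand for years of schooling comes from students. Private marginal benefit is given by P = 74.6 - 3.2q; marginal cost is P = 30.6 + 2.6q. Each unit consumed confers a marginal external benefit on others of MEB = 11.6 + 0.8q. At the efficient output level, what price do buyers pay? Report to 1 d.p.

P = 39.0

Social marginal benefit = demand + MEB = 86.2 - 2.4q.
Set SMB = MC: 86.2 - 2.4q = 30.6 + 2.6q → q* = 11.1200.
Consumer price on the demand curve at q*: 74.6 − 3.2×11.1200 = 39.0160.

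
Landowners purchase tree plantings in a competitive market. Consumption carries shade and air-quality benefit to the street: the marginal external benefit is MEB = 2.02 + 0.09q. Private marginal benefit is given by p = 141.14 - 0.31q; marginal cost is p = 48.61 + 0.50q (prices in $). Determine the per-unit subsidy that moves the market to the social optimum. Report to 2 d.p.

Social marginal benefit = demand + MEB = 143.16 - 0.22q.
Set SMB = MC: 143.16 - 0.22q = 48.61 + 0.50q → q* = 131.3194.
The Pigouvian subsidy equals MEB at q*: 2.02 + 0.09×131.3194 = 13.8387.

subsidy = $13.84 per unit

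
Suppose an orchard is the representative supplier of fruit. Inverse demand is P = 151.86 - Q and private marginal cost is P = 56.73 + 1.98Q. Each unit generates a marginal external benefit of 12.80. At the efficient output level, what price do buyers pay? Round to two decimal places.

P = 115.64

Social marginal cost = private MC − MEB = 43.93 + 1.98Q.
Set SMC = demand: 43.93 + 1.98Q = 151.86 - Q → Q* = 36.2181.
Consumer price on the demand curve at Q*: 151.86 − 1.00×36.2181 = 115.6419.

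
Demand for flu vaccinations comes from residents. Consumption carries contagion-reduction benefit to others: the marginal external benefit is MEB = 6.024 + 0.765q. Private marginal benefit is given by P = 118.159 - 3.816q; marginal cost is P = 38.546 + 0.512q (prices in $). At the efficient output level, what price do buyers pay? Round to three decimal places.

Social marginal benefit = demand + MEB = 124.183 - 3.051q.
Set SMB = MC: 124.183 - 3.051q = 38.546 + 0.512q → q* = 24.0351.
Consumer price on the demand curve at q*: 118.159 − 3.816×24.0351 = 26.4411.

P = $26.441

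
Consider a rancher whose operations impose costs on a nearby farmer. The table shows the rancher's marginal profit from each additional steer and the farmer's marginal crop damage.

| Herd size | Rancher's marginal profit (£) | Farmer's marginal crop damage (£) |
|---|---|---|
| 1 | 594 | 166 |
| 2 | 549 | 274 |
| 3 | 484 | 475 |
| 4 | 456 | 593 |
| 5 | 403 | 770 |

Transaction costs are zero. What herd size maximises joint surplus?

3

Bargaining reaches the level where marginal profit last exceeds marginal crop damage.
That holds through level 3 (484 ≥ 475) but not at 4 (456 < 593).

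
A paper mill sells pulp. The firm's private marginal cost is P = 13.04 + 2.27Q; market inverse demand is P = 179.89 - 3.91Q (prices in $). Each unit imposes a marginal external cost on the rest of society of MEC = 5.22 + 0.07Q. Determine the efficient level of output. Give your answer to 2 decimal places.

Q* = 25.86

Social marginal cost = private MC + MEC = 18.26 + 2.34Q.
Set SMC = demand: 18.26 + 2.34Q = 179.89 - 3.91Q → Q* = 25.8608.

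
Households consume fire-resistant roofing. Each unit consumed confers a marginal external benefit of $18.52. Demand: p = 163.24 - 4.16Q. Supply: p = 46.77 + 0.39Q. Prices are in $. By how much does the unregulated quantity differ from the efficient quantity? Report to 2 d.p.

4.07 units

Market equilibrium (private): 46.77 + 0.39Q = 163.24 - 4.16Q → Q_m = 25.5978.
Social marginal benefit = demand + MEB = 181.76 - 4.16Q.
Set SMB = MC: 181.76 - 4.16Q = 46.77 + 0.39Q → Q* = 29.6681.
Gap = |25.5978 − 29.6681| = 4.0703.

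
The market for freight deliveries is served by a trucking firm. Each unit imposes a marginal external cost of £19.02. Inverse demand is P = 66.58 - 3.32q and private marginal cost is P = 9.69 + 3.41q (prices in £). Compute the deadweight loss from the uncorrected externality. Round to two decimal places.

DWL = £26.88

Market equilibrium (private): 9.69 + 3.41q = 66.58 - 3.32q → q_m = 8.4532.
Social marginal cost = private MC + MEC = 28.71 + 3.41q.
Set SMC = demand: 28.71 + 3.41q = 66.58 - 3.32q → q* = 5.6270.
The welfare-loss triangle has base |q_m − q*| and height MEC(q_m) (the vertical gap between SMC and demand is zero at q* and MEC at q_m).
DWL = ½ × 2.8262 × 19.0200 = 26.8772.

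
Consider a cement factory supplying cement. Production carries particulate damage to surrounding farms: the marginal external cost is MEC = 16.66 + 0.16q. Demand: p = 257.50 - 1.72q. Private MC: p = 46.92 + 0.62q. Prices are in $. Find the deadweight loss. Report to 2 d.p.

DWL = $192.93

Market equilibrium (private): 46.92 + 0.62q = 257.50 - 1.72q → q_m = 89.9915.
Social marginal cost = private MC + MEC = 63.58 + 0.78q.
Set SMC = demand: 63.58 + 0.78q = 257.50 - 1.72q → q* = 77.5680.
Height of the DWL triangle at q_m is SMC(q_m) − demand(q_m) = MEC(q_m) = 31.0586.
DWL = ½ × 12.4235 × 31.0586 = 192.9283.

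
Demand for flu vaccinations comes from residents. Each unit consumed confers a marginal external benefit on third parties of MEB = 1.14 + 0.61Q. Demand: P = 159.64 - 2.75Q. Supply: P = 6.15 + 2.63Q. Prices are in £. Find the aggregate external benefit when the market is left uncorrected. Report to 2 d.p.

Market equilibrium (private): 6.15 + 2.63Q = 159.64 - 2.75Q → Q_m = 28.5297.
Total external benefit = ∫₀^{Q_m} (1.14 + 0.61Q) dQ = 1.14×28.5297 + ½×0.61×28.5297² = 280.7767.

£280.78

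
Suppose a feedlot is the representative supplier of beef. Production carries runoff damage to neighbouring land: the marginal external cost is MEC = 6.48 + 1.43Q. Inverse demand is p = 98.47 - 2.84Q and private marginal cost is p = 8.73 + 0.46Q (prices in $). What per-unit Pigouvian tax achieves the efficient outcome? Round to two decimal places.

Social marginal cost = private MC + MEC = 15.21 + 1.89Q.
Set SMC = demand: 15.21 + 1.89Q = 98.47 - 2.84Q → Q* = 17.6025.
The Pigouvian tax equals MEC at Q*: 6.48 + 1.43×17.6025 = 31.6516.

tax = $31.65 per unit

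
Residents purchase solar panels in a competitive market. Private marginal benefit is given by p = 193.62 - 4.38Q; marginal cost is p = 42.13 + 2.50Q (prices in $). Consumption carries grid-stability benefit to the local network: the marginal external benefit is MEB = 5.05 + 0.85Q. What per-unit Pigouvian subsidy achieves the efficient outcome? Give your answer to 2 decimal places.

Social marginal benefit = demand + MEB = 198.67 - 3.53Q.
Set SMB = MC: 198.67 - 3.53Q = 42.13 + 2.50Q → Q* = 25.9602.
The Pigouvian subsidy equals MEB at Q*: 5.05 + 0.85×25.9602 = 27.1162.

subsidy = $27.12 per unit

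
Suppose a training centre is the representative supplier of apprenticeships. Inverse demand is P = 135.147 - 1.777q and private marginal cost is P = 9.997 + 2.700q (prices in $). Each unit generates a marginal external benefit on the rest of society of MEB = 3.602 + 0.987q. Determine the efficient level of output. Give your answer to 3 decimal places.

q* = 36.892

Social marginal cost = private MC − MEB = 6.395 + 1.713q.
Set SMC = demand: 6.395 + 1.713q = 135.147 - 1.777q → q* = 36.8917.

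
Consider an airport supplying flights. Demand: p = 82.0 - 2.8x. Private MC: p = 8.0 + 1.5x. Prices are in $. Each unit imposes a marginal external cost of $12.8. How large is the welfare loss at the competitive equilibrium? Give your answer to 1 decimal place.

Market equilibrium (private): 8.0 + 1.5x = 82.0 - 2.8x → x_m = 17.2093.
Social marginal cost = private MC + MEC = 20.8 + 1.5x.
Set SMC = demand: 20.8 + 1.5x = 82.0 - 2.8x → x* = 14.2326.
The loss is the area between SMC and demand from x* to x_m; with linear curves that's a triangle of height MEC(x_m).
DWL = ½ × 2.9767 × 12.8000 = 19.0509.

DWL = $19.1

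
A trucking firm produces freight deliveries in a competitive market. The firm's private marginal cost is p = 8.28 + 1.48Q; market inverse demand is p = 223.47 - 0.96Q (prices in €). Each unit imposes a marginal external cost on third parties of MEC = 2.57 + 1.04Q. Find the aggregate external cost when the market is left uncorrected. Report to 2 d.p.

€4271.18

Market equilibrium (private): 8.28 + 1.48Q = 223.47 - 0.96Q → Q_m = 88.1926.
Total external cost = ∫₀^{Q_m} (2.57 + 1.04Q) dQ = 2.57×88.1926 + ½×1.04×88.1926² = 4271.1810.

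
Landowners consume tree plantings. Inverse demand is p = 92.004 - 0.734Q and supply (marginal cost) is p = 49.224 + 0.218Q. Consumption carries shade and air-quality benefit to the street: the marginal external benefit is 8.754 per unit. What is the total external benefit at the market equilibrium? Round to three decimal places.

393.378

Market equilibrium (private): 49.224 + 0.218Q = 92.004 - 0.734Q → Q_m = 44.9370.
Total external benefit = MEB × Q_m = 8.754 × 44.9370 = 393.3785.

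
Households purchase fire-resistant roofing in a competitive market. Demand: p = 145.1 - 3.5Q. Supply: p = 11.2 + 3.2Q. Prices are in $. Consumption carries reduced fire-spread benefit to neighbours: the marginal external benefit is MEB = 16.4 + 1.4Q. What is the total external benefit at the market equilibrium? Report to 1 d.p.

$607.3

Market equilibrium (private): 11.2 + 3.2Q = 145.1 - 3.5Q → Q_m = 19.9851.
Total external benefit = ∫₀^{Q_m} (16.4 + 1.4Q) dQ = 16.4×19.9851 + ½×1.4×19.9851² = 607.3386.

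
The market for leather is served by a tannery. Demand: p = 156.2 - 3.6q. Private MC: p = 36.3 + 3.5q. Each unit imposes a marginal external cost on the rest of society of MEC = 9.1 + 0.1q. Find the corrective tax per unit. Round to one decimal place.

tax = 10.6 per unit

Social marginal cost = private MC + MEC = 45.4 + 3.6q.
Set SMC = demand: 45.4 + 3.6q = 156.2 - 3.6q → q* = 15.3889.
The Pigouvian tax equals MEC at q*: 9.1 + 0.1×15.3889 = 10.6389.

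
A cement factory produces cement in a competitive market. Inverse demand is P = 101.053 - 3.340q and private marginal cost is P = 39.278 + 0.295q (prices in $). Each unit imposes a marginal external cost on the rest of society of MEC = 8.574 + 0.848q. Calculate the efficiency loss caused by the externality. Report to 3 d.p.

Market equilibrium (private): 39.278 + 0.295q = 101.053 - 3.340q → q_m = 16.9945.
Social marginal cost = private MC + MEC = 47.852 + 1.143q.
Set SMC = demand: 47.852 + 1.143q = 101.053 - 3.340q → q* = 11.8673.
Height of the DWL triangle at q_m is SMC(q_m) − demand(q_m) = MEC(q_m) = 22.9853.
DWL = ½ × 5.1272 × 22.9853 = 58.9251.

DWL = $58.925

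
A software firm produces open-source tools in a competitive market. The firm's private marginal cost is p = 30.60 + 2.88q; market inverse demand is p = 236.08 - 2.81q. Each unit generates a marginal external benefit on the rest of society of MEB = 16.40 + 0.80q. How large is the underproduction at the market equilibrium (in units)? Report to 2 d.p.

Market equilibrium (private): 30.60 + 2.88q = 236.08 - 2.81q → q_m = 36.1125.
Social marginal cost = private MC − MEB = 14.20 + 2.08q.
Set SMC = demand: 14.20 + 2.08q = 236.08 - 2.81q → q* = 45.3742.
Gap = |36.1125 − 45.3742| = 9.2617.

9.26 units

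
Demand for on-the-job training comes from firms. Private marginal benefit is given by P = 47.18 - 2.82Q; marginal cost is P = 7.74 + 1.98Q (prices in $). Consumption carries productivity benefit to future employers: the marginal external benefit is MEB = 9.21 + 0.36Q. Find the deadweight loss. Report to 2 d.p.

DWL = $16.67

Market equilibrium (private): 7.74 + 1.98Q = 47.18 - 2.82Q → Q_m = 8.2167.
Social marginal benefit = demand + MEB = 56.39 - 2.46Q.
Set SMB = MC: 56.39 - 2.46Q = 7.74 + 1.98Q → Q* = 10.9572.
Height of the DWL triangle at Q_m is SMB(Q_m) − MC(Q_m) = MEB(Q_m) = 12.1680.
DWL = ½ × 2.7405 × 12.1680 = 16.6732.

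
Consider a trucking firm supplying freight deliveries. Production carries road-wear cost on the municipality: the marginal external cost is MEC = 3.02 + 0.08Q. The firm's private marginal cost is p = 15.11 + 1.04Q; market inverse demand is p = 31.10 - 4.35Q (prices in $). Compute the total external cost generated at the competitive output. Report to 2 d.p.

Market equilibrium (private): 15.11 + 1.04Q = 31.10 - 4.35Q → Q_m = 2.9666.
Total external cost = ∫₀^{Q_m} (3.02 + 0.08Q) dQ = 3.02×2.9666 + ½×0.08×2.9666² = 9.3112.

$9.31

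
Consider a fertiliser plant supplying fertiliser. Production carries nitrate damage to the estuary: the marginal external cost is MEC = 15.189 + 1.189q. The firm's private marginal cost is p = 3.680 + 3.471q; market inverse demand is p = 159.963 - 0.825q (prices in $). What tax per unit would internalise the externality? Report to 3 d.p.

Social marginal cost = private MC + MEC = 18.869 + 4.660q.
Set SMC = demand: 18.869 + 4.660q = 159.963 - 0.825q → q* = 25.7236.
The Pigouvian tax equals MEC at q*: 15.189 + 1.189×25.7236 = 45.7744.

tax = $45.774 per unit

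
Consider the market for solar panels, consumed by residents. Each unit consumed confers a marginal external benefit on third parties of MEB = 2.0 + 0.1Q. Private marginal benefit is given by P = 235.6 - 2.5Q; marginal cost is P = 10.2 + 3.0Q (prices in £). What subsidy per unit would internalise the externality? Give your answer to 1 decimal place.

Social marginal benefit = demand + MEB = 237.6 - 2.4Q.
Set SMB = MC: 237.6 - 2.4Q = 10.2 + 3.0Q → Q* = 42.1111.
The Pigouvian subsidy equals MEB at Q*: 2.0 + 0.1×42.1111 = 6.2111.

subsidy = £6.2 per unit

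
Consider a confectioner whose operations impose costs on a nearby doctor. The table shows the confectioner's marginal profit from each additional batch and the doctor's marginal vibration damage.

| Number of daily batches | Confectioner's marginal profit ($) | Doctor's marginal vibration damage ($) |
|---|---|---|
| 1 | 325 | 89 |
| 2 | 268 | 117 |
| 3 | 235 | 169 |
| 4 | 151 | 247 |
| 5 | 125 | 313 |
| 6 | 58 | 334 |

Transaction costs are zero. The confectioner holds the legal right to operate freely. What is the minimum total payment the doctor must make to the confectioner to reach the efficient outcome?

Left alone the confectioner would choose level 6 (marginal profit stays positive).
Efficient level: k* = 3 (marginal profit ≥ marginal vibration damage through 3).
The doctor must at least cover the confectioner's forgone profit from cutting 6→3: 151 + 125 + 58 = 334.

$334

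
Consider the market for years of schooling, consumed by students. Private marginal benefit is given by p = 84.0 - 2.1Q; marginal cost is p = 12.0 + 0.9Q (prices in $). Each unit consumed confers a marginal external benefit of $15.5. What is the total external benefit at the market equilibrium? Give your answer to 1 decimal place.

Market equilibrium (private): 12.0 + 0.9Q = 84.0 - 2.1Q → Q_m = 24.0000.
Total external benefit = MEB × Q_m = 15.5 × 24.0000 = 372.0000.

$372.0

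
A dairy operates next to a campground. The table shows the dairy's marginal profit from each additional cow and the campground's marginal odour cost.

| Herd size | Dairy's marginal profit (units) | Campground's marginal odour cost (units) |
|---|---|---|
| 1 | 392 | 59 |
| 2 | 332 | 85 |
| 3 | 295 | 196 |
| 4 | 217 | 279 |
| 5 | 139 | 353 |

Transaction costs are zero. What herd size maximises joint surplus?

3

Bargaining reaches the level where marginal profit last exceeds marginal odour cost.
That holds through level 3 (295 ≥ 196) but not at 4 (217 < 279).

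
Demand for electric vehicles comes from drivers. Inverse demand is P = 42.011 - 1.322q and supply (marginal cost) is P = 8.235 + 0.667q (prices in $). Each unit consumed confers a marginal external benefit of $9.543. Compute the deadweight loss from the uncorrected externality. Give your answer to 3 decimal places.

Market equilibrium (private): 8.235 + 0.667q = 42.011 - 1.322q → q_m = 16.9814.
Social marginal benefit = demand + MEB = 51.554 - 1.322q.
Set SMB = MC: 51.554 - 1.322q = 8.235 + 0.667q → q* = 21.7793.
The loss is the area between SMB and MC from q* to q_m; with linear curves that's a triangle of height MEB(q_m).
DWL = ½ × 4.7979 × 9.5430 = 22.8932.

DWL = $22.893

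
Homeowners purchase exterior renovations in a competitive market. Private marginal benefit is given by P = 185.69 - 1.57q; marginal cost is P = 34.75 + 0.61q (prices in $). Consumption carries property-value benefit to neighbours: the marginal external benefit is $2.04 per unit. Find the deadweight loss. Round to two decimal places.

DWL = $0.95

Market equilibrium (private): 34.75 + 0.61q = 185.69 - 1.57q → q_m = 69.2385.
Social marginal benefit = demand + MEB = 187.73 - 1.57q.
Set SMB = MC: 187.73 - 1.57q = 34.75 + 0.61q → q* = 70.1743.
The welfare-loss triangle has base |q_m − q*| and height MEB(q_m) (the vertical gap between SMB and MC is zero at q* and MEB at q_m).
DWL = ½ × 0.9358 × 2.0400 = 0.9545.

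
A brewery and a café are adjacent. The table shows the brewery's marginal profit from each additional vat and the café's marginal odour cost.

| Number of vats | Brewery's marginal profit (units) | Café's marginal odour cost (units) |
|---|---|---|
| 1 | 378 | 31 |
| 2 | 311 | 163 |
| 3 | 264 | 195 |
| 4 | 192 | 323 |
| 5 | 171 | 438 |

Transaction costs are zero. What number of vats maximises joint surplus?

Bargaining reaches the level where marginal profit last exceeds marginal odour cost.
That holds through level 3 (264 ≥ 195) but not at 4 (192 < 323).

3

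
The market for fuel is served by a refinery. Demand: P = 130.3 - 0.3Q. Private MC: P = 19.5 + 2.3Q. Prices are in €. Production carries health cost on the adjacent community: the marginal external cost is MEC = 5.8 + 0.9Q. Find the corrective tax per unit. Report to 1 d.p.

tax = €32.8 per unit

Social marginal cost = private MC + MEC = 25.3 + 3.2Q.
Set SMC = demand: 25.3 + 3.2Q = 130.3 - 0.3Q → Q* = 30.0000.
The Pigouvian tax equals MEC at Q*: 5.8 + 0.9×30.0000 = 32.8000.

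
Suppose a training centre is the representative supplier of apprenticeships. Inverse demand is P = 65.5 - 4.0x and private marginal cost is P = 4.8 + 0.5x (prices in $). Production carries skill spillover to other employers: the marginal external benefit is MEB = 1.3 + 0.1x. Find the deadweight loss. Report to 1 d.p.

Market equilibrium (private): 4.8 + 0.5x = 65.5 - 4.0x → x_m = 13.4889.
Social marginal cost = private MC − MEB = 3.5 + 0.4x.
Set SMC = demand: 3.5 + 0.4x = 65.5 - 4.0x → x* = 14.0909.
The loss is the area between SMC and demand from x* to x_m; with linear curves that's a triangle of height MEB(x_m).
DWL = ½ × 0.6020 × 2.6489 = 0.7973.

DWL = $0.8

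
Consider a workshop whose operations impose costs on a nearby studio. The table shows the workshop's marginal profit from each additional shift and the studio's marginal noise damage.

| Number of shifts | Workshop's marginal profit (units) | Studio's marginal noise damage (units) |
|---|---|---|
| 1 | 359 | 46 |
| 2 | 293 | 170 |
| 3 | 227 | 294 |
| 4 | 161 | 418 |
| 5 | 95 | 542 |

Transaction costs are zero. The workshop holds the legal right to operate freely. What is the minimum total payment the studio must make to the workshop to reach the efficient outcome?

Left alone the workshop would choose level 5 (marginal profit stays positive).
Efficient level: k* = 2 (marginal profit ≥ marginal noise damage through 2).
The studio must at least cover the workshop's forgone profit from cutting 5→2: 227 + 161 + 95 = 483.

483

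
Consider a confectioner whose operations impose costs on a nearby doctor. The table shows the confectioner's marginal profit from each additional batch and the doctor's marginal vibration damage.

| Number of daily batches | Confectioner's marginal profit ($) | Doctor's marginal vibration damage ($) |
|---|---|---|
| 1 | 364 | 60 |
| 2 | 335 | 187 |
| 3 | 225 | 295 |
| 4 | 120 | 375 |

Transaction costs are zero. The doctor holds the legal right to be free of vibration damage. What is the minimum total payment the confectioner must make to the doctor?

Efficient level: marginal profit ≥ marginal vibration damage through level 2, so k* = 2.
With the doctor holding the right, the confectioner must at least compensate total damage at k*: 60 + 187 = 247.

$247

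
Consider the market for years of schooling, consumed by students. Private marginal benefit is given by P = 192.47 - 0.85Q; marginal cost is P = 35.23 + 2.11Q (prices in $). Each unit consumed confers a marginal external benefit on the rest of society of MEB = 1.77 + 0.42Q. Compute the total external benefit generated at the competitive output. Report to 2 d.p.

$686.63

Market equilibrium (private): 35.23 + 2.11Q = 192.47 - 0.85Q → Q_m = 53.1216.
Total external benefit = ∫₀^{Q_m} (1.77 + 0.42Q) dQ = 1.77×53.1216 + ½×0.42×53.1216² = 686.6252.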